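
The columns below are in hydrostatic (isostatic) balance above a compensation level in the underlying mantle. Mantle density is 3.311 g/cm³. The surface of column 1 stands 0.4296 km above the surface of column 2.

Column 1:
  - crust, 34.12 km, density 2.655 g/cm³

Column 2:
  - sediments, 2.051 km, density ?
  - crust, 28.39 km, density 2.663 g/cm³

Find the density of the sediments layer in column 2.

2.06 g/cm³

Take the compensation level at the base of the deeper column (depth z_c below the surface of column 1) and equate Σ ρ_i t_i down to z_c; mantle fills any gap and the z_c terms cancel.
Column 1: 34.12×2.655 + (z_c − 34.12)×3.311
Column 2: 0.4296×0 + 2.051×ρ + 28.39×2.663 + (z_c − 0.4296 − 30.441)×3.311
The z_c×3.311 term appears on both sides and cancels. Collect the known terms of each column as K = Σ(ρt)_known − 3.311 × (depth of known layers): K_1 = 90.5886 − 3.311×34.12 = −22.38272; K_2 = 75.60257 − 3.311×(0.4296 + 30.441) = −26.6099866.
Balance: K_1 = K_2 + 2.051×ρ, so ρ = (K_1 − K_2)/2.051 = 4.22727/2.051 = 2.06 g/cm³.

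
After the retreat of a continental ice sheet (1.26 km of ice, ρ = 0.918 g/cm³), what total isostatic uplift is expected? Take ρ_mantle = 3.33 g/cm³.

Removing the load lets mantle flow back in; uplift u satisfies ρ_ice t = ρ_m u.
u = t ρ_ice/ρ_m = 1.26 km × 0.918/3.33 = 0.347 km.

0.347 km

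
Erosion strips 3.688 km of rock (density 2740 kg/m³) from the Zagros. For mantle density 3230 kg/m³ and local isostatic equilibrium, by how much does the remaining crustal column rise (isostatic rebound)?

Unloading: uplift u = e ρ_c/ρ_m = 3.688 km × 2740/3230 = 3.13 km.

3.13 km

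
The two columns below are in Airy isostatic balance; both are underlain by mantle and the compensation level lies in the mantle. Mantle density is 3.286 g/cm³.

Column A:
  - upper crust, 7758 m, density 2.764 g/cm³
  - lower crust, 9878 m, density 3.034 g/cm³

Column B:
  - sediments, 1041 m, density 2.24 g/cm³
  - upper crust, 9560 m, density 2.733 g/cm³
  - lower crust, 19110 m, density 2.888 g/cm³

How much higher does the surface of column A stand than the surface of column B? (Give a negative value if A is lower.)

−2260 m

For any compensation level in the mantle, the mantle terms cancel and isostasy reduces to e = (Σt_A − Σt_B) − (Σ(ρt)_A − Σ(ρt)_B) / ρ_m.
Σt_A = 17636 m; Σt_B = 29711 m; Σ(ρt)_A = 51412.964; Σ(ρt)_B = 83649 (in m·g/cm³).
e = (17636 − 29711) − (51412.964 − 83649) / 3.286 = −2260 m.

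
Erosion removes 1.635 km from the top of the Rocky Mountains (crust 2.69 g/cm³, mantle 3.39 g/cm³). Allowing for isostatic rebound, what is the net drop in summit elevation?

0.338 km

Rebound u = e ρ_c/ρ_m = 1.635 km × 2.69/3.39 = 1.297 km.
Net surface drop = e − u = 1.635 km − 1.297 km = e (ρ_m − ρ_c)/ρ_m = 0.338 km.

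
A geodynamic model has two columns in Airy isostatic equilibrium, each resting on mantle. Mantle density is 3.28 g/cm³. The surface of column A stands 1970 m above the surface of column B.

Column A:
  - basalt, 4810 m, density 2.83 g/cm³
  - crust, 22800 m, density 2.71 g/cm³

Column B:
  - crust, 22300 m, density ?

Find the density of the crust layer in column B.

2.89 g/cm³

Take the compensation level at the base of the deeper column (depth z_c below the surface of column A) and equate Σ ρ_i t_i down to z_c; mantle fills any gap and the z_c terms cancel.
Column A: 4810×2.83 + 22800×2.71 + (z_c − 27610)×3.28
Column B: 1970×0 + 22300×ρ + (z_c − 1970 − 22300)×3.28
The z_c×3.28 term appears on both sides and cancels. Collect the known terms of each column as K = Σ(ρt)_known − 3.28 × (depth of known layers): K_A = 75400.3 − 3.28×27610 = −15160.5; K_B = 0 − 3.28×(1970 + 22300) = −79605.6.
Balance: K_A = K_B + 22300×ρ, so ρ = (K_A − K_B)/22300 = 64445.1/22300 = 2.89 g/cm³.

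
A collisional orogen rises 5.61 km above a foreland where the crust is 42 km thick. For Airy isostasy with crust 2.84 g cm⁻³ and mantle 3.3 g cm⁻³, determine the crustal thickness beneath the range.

82.2 km

Root depth r = h ρ_c / (ρ_m − ρ_c) = 5.61 km × 2.84 / 0.46 = 34.64 km.
Total thickness = T + h + r = 42 km + 5.61 km + 34.64 km = 82.2 km.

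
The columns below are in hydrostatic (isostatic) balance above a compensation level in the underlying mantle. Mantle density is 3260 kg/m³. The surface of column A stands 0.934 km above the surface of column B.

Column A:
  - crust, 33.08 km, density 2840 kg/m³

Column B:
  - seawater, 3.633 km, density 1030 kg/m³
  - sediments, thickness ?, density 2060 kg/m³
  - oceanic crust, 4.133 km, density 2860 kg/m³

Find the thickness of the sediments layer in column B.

0.912 km

Take the compensation level at the base of the deeper column (depth z_c below the surface of column A) and equate Σ ρ_i t_i down to z_c; mantle fills any gap and the z_c terms cancel.
Column A: 33.08×2840 + (z_c − 33.08)×3260
Column B: 0.934×0 + 3.633×1030 + x×2060 + 4.133×2860 + (z_c − 0.934 − 7.766 − x)×3260
The z_c×3260 term appears on both sides and cancels. Collect the known terms of each column as K = Σ(ρt)_known − 3260 × (depth of known layers): K_A = 93947.2 − 3260×33.08 = −13893.6; K_B = 15562.37 − 3260×(0.934 + 7.766) = −12799.63.
Balance: K_A = K_B − x×(3260 − 2060), so x = (K_B − K_A)/(3260 − 2060) = 1093.97/1200 = 0.912 km.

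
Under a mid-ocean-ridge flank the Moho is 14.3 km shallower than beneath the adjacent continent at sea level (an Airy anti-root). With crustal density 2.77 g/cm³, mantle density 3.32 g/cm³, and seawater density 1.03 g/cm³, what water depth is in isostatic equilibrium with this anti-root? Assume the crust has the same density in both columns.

4.52 km

Replacing a thickness d of crust by seawater at the top must be balanced by replacing crust with mantle at the base: d (ρ_c − ρ_w) = a (ρ_m − ρ_c).
d = a (ρ_m − ρ_c)/(ρ_c − ρ_w) = 14.3 km × 0.55/1.74 = 4.52 km.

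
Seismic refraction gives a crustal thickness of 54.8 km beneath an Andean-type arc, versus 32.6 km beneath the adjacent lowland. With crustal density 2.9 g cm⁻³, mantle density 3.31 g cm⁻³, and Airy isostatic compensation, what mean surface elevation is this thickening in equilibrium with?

2.75 km

Excess crust Δ = 54.8 km − 32.6 km = 22.2 km, split between elevation h and root r with h + r = Δ.
Airy balance ρ_c h = (ρ_m − ρ_c) r gives r = h ρ_c/(ρ_m − ρ_c), so h (1 + ρ_c/(ρ_m − ρ_c)) = Δ, i.e. h = Δ (ρ_m − ρ_c)/ρ_m.
h = 22.2 km × 0.41/3.31 = 2.75 km.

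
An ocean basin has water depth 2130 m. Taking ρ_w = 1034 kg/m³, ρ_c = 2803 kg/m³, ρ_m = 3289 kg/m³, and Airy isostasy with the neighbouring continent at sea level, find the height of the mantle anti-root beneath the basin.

Equating mass per unit area of the two columns: replacing crust with seawater at the top is compensated by replacing crust with mantle at the base: d (ρ_c − ρ_w) = a (ρ_m − ρ_c).
a = d (ρ_c − ρ_w)/(ρ_m − ρ_c) = 2130 m × 1769/486 = 7750 m.

7750 m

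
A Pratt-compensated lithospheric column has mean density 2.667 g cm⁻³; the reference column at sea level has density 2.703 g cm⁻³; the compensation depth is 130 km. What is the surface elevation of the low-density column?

1.75 km

ρ_ref D = ρ (D + h) → h = D (ρ_ref − ρ)/ρ.
h = 130 km × (2.703 − 2.667)/2.667 = 1.75 km.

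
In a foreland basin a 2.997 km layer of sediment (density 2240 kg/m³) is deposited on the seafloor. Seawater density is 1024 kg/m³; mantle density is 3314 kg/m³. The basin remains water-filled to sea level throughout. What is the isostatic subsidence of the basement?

Submarine loading: the sediment displaces seawater, and the subsidence is in turn flooded, so s (ρ_m − ρ_w) = t (ρ_sed − ρ_w).
s = 2.997 km × (2240 − 1024) / (3314 − 1024) = 1.59 km.

1.59 km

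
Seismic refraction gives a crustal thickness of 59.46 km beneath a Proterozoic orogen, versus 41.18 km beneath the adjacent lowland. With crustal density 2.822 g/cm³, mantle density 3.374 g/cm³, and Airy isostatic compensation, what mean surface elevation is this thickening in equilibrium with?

Excess crust Δ = 59.46 km − 41.18 km = 18.28 km, split between elevation h and root r with h + r = Δ.
Airy balance ρ_c h = (ρ_m − ρ_c) r gives r = h ρ_c/(ρ_m − ρ_c), so h (1 + ρ_c/(ρ_m − ρ_c)) = Δ, i.e. h = Δ (ρ_m − ρ_c)/ρ_m.
h = 18.28 km × 0.552/3.374 = 2.99 km.

2.99 km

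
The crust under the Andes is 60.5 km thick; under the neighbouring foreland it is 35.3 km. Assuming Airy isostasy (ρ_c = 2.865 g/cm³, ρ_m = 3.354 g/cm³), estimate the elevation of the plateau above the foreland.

3.67 km

Excess crust Δ = 60.5 km − 35.3 km = 25.2 km, split between elevation h and root r with h + r = Δ.
Airy balance ρ_c h = (ρ_m − ρ_c) r gives r = h ρ_c/(ρ_m − ρ_c), so h (1 + ρ_c/(ρ_m − ρ_c)) = Δ, i.e. h = Δ (ρ_m − ρ_c)/ρ_m.
h = 25.2 km × 0.489/3.354 = 3.67 km.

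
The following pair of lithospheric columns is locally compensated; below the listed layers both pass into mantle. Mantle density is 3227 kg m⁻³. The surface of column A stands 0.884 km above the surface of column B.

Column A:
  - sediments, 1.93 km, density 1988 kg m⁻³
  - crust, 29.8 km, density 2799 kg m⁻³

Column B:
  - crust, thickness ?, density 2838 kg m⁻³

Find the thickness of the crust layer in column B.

31.6 km

Take the compensation level at the base of the deeper column (depth z_c below the surface of column A) and equate Σ ρ_i t_i down to z_c; mantle fills any gap and the z_c terms cancel.
Column A: 1.93×1988 + 29.8×2799 + (z_c − 31.73)×3227
Column B: 0.884×0 + x×2838 + (z_c − 0.884 − 0 − x)×3227
The z_c×3227 term appears on both sides and cancels. Collect the known terms of each column as K = Σ(ρt)_known − 3227 × (depth of known layers): K_A = 87247.04 − 3227×31.73 = −15145.67; K_B = 0 − 3227×(0.884 + 0) = −2852.668.
Balance: K_A = K_B − x×(3227 − 2838), so x = (K_B − K_A)/(3227 − 2838) = 12293/389 = 31.6 km.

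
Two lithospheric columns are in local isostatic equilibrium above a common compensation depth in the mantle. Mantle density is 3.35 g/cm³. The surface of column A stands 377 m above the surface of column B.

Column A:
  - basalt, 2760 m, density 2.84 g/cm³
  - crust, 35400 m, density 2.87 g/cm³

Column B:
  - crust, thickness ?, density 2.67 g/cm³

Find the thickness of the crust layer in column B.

25200 m

Take the compensation level at the base of the deeper column (depth z_c below the surface of column A) and equate Σ ρ_i t_i down to z_c; mantle fills any gap and the z_c terms cancel.
Column A: 2760×2.84 + 35400×2.87 + (z_c − 38160)×3.35
Column B: 377×0 + x×2.67 + (z_c − 377 − 0 − x)×3.35
The z_c×3.35 term appears on both sides and cancels. Collect the known terms of each column as K = Σ(ρt)_known − 3.35 × (depth of known layers): K_A = 109436.4 − 3.35×38160 = −18399.6; K_B = 0 − 3.35×(377 + 0) = −1262.95.
Balance: K_A = K_B − x×(3.35 − 2.67), so x = (K_B − K_A)/(3.35 − 2.67) = 17136.7/0.68 = 25200 m.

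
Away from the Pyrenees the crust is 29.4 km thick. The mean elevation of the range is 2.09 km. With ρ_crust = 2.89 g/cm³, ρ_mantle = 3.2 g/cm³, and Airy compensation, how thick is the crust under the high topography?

Root depth r = h ρ_c / (ρ_m − ρ_c) = 2.09 km × 2.89 / 0.31 = 19.48 km.
Total thickness = T + h + r = 29.4 km + 2.09 km + 19.48 km = 51 km.

51 km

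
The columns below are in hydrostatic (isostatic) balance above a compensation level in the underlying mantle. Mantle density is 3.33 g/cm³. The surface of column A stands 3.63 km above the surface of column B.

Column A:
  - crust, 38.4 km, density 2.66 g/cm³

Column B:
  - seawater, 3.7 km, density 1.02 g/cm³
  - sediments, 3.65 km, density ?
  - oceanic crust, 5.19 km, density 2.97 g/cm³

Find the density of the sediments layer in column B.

2.45 g/cm³

Take the compensation level at the base of the deeper column (depth z_c below the surface of column A) and equate Σ ρ_i t_i down to z_c; mantle fills any gap and the z_c terms cancel.
Column A: 38.4×2.66 + (z_c − 38.4)×3.33
Column B: 3.63×0 + 3.7×1.02 + 3.65×ρ + 5.19×2.97 + (z_c − 3.63 − 12.54)×3.33
The z_c×3.33 term appears on both sides and cancels. Collect the known terms of each column as K = Σ(ρt)_known − 3.33 × (depth of known layers): K_A = 102.144 − 3.33×38.4 = −25.728; K_B = 19.1883 − 3.33×(3.63 + 12.54) = −34.6578.
Balance: K_A = K_B + 3.65×ρ, so ρ = (K_A − K_B)/3.65 = 8.9298/3.65 = 2.45 g/cm³.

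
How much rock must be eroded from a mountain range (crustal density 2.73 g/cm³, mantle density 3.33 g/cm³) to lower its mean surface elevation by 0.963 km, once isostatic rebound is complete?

5.34 km

Net drop Δ = e − u = e − e ρ_c/ρ_m = e (ρ_m − ρ_c)/ρ_m.
e = Δ ρ_m/(ρ_m − ρ_c) = 0.963 km × 3.33/0.6 = 5.34 km.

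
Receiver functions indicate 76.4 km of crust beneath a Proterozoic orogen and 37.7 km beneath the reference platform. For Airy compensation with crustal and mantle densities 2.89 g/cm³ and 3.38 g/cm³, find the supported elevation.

Excess crust Δ = 76.4 km − 37.7 km = 38.7 km, split between elevation h and root r with h + r = Δ.
Airy balance ρ_c h = (ρ_m − ρ_c) r gives r = h ρ_c/(ρ_m − ρ_c), so h (1 + ρ_c/(ρ_m − ρ_c)) = Δ, i.e. h = Δ (ρ_m − ρ_c)/ρ_m.
h = 38.7 km × 0.49/3.38 = 5.61 km.

5.61 km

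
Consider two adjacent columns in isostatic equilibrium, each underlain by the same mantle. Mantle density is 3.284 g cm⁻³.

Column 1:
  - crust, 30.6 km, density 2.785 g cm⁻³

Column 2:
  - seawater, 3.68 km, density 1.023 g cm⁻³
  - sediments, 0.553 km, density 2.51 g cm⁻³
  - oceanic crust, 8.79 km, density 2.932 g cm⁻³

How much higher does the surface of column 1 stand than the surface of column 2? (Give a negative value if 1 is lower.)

1.04 km

For any compensation level in the mantle, the mantle terms cancel and isostasy reduces to e = (Σt_1 − Σt_2) − (Σ(ρt)_1 − Σ(ρt)_2) / ρ_m.
Σt_1 = 30.6 km; Σt_2 = 13.023 km; Σ(ρt)_1 = 85.221; Σ(ρt)_2 = 30.92495 (in km·g cm⁻³).
e = (30.6 − 13.023) − (85.221 − 30.92495) / 3.284 = 1.04 km.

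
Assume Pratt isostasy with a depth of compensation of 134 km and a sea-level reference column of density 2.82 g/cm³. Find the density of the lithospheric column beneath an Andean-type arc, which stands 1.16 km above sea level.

Pratt balance: ρ_ref D = ρ (D + h).
ρ = ρ_ref D/(D + h) = 2.82 × 134 km/(134 km + 1.16 km) = 2.8 g/cm³.

2.8 g/cm³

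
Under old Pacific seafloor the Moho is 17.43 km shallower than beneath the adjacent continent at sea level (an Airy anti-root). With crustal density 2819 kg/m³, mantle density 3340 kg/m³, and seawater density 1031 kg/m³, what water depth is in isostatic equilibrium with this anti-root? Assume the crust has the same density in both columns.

Replacing a thickness d of crust by seawater at the top must be balanced by replacing crust with mantle at the base: d (ρ_c − ρ_w) = a (ρ_m − ρ_c).
d = a (ρ_m − ρ_c)/(ρ_c − ρ_w) = 17.43 km × 521/1788 = 5.08 km.

5.08 km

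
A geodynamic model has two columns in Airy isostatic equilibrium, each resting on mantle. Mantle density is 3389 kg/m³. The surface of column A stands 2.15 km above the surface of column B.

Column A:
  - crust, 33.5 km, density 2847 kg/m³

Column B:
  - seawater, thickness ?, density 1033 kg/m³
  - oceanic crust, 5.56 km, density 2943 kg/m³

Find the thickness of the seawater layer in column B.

Take the compensation level at the base of the deeper column (depth z_c below the surface of column A) and equate Σ ρ_i t_i down to z_c; mantle fills any gap and the z_c terms cancel.
Column A: 33.5×2847 + (z_c − 33.5)×3389
Column B: 2.15×0 + x×1033 + 5.56×2943 + (z_c − 2.15 − 5.56 − x)×3389
The z_c×3389 term appears on both sides and cancels. Collect the known terms of each column as K = Σ(ρt)_known − 3389 × (depth of known layers): K_A = 95374.5 − 3389×33.5 = −18157; K_B = 16363.08 − 3389×(2.15 + 5.56) = −9766.11.
Balance: K_A = K_B − x×(3389 − 1033), so x = (K_B − K_A)/(3389 − 1033) = 8390.89/2356 = 3.56 km.

3.56 km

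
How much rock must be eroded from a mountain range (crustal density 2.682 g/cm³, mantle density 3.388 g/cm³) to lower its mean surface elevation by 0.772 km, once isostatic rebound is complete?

3.7 km

Net drop Δ = e − u = e − e ρ_c/ρ_m = e (ρ_m − ρ_c)/ρ_m.
e = Δ ρ_m/(ρ_m − ρ_c) = 0.772 km × 3.388/0.706 = 3.7 km.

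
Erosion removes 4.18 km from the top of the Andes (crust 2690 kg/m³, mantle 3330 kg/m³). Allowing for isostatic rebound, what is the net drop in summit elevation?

Rebound u = e ρ_c/ρ_m = 4.18 km × 2690/3330 = 3.377 km.
Net surface drop = e − u = 4.18 km − 3.377 km = e (ρ_m − ρ_c)/ρ_m = 0.803 km.

0.803 km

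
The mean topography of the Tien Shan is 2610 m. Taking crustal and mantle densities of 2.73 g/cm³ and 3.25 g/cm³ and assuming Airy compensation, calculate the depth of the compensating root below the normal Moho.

Balancing pressure at the compensation depth: the weight of the topography is balanced by the buoyancy of the root, ρ_c h = (ρ_m − ρ_c) r.
r = h · ρ_c / (ρ_m − ρ_c) = 2610 m × 2.73 / (3.25 − 2.73) = 13700 m.

13700 m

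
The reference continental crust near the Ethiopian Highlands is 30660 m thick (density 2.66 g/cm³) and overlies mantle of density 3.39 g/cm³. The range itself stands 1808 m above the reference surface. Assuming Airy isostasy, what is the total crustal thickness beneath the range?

Root depth r = h ρ_c / (ρ_m − ρ_c) = 1808 m × 2.66 / 0.73 = 6588 m.
Total thickness = T + h + r = 30660 m + 1808 m + 6588 m = 39100 m.

39100 m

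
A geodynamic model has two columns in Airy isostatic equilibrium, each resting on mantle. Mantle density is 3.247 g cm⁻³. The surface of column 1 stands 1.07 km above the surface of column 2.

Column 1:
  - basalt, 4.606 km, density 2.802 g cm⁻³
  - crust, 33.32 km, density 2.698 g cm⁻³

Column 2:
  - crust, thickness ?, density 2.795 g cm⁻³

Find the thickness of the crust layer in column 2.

Take the compensation level at the base of the deeper column (depth z_c below the surface of column 1) and equate Σ ρ_i t_i down to z_c; mantle fills any gap and the z_c terms cancel.
Column 1: 4.606×2.802 + 33.32×2.698 + (z_c − 37.926)×3.247
Column 2: 1.07×0 + x×2.795 + (z_c − 1.07 − 0 − x)×3.247
The z_c×3.247 term appears on both sides and cancels. Collect the known terms of each column as K = Σ(ρt)_known − 3.247 × (depth of known layers): K_1 = 102.803372 − 3.247×37.926 = −20.34235; K_2 = 0 − 3.247×(1.07 + 0) = −3.47429.
Balance: K_1 = K_2 − x×(3.247 − 2.795), so x = (K_2 − K_1)/(3.247 − 2.795) = 16.8681/0.452 = 37.3 km.

37.3 km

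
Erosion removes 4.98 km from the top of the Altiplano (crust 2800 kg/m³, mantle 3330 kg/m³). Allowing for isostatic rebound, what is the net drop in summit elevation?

Rebound u = e ρ_c/ρ_m = 4.98 km × 2800/3330 = 4.187 km.
Net surface drop = e − u = 4.98 km − 4.187 km = e (ρ_m − ρ_c)/ρ_m = 0.793 km.

0.793 km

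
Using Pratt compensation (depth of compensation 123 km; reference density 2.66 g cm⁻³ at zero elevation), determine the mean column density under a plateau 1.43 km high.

Pratt balance: ρ_ref D = ρ (D + h).
ρ = ρ_ref D/(D + h) = 2.66 × 123 km/(123 km + 1.43 km) = 2.63 g cm⁻³.

2.63 g cm⁻³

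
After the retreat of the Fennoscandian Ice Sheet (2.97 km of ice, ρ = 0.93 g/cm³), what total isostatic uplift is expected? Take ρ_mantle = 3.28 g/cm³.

0.842 km

Removing the load lets mantle flow back in; uplift u satisfies ρ_ice t = ρ_m u.
u = t ρ_ice/ρ_m = 2.97 km × 0.93/3.28 = 0.842 km.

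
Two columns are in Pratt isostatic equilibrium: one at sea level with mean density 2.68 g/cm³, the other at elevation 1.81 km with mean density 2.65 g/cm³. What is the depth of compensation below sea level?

ρ_ref D = ρ (D + h) → D (ρ_ref − ρ) = ρ h.
D = ρ h/(ρ_ref − ρ) = 2.65 × 1.81 km/(2.68 − 2.65) = 160 km.

160 km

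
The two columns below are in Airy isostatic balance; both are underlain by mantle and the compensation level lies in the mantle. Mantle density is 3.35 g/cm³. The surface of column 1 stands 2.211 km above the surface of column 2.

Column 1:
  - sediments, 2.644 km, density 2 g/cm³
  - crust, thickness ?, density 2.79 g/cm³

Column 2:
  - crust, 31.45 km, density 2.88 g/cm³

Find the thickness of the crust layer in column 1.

33.2 km

Take the compensation level at the base of the deeper column (depth z_c below the surface of column 1) and equate Σ ρ_i t_i down to z_c; mantle fills any gap and the z_c terms cancel.
Column 1: 2.644×2 + x×2.79 + (z_c − 2.644 − x)×3.35
Column 2: 2.211×0 + 31.45×2.88 + (z_c − 2.211 − 31.45)×3.35
The z_c×3.35 term appears on both sides and cancels. Collect the known terms of each column as K = Σ(ρt)_known − 3.35 × (depth of known layers): K_1 = 5.288 − 3.35×2.644 = −3.5694; K_2 = 90.576 − 3.35×(2.211 + 31.45) = −22.18835.
Balance: K_1 − x×(3.35 − 2.79) = K_2, so x = (K_1 − K_2)/(3.35 − 2.79) = 18.6189/0.56 = 33.2 km.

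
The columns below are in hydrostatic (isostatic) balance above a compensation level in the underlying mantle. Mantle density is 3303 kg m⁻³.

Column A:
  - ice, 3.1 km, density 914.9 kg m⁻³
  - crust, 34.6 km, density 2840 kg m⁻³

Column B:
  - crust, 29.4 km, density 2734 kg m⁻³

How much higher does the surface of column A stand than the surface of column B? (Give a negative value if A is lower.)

For any compensation level in the mantle, the mantle terms cancel and isostasy reduces to e = (Σt_A − Σt_B) − (Σ(ρt)_A − Σ(ρt)_B) / ρ_m.
Σt_A = 37.7 km; Σt_B = 29.4 km; Σ(ρt)_A = 101100.19; Σ(ρt)_B = 80379.6 (in km·kg m⁻³).
e = (37.7 − 29.4) − (101100.19 − 80379.6) / 3303 = 2.03 km.

2.03 km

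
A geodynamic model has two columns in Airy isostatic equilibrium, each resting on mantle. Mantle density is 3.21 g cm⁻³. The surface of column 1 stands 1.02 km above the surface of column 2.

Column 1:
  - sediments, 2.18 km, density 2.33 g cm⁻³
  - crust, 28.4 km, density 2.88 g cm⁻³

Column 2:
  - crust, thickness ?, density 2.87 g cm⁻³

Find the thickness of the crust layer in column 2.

23.6 km

Take the compensation level at the base of the deeper column (depth z_c below the surface of column 1) and equate Σ ρ_i t_i down to z_c; mantle fills any gap and the z_c terms cancel.
Column 1: 2.18×2.33 + 28.4×2.88 + (z_c − 30.58)×3.21
Column 2: 1.02×0 + x×2.87 + (z_c − 1.02 − 0 − x)×3.21
The z_c×3.21 term appears on both sides and cancels. Collect the known terms of each column as K = Σ(ρt)_known − 3.21 × (depth of known layers): K_1 = 86.8714 − 3.21×30.58 = −11.2904; K_2 = 0 − 3.21×(1.02 + 0) = −3.2742.
Balance: K_1 = K_2 − x×(3.21 − 2.87), so x = (K_2 − K_1)/(3.21 − 2.87) = 8.0162/0.34 = 23.6 km.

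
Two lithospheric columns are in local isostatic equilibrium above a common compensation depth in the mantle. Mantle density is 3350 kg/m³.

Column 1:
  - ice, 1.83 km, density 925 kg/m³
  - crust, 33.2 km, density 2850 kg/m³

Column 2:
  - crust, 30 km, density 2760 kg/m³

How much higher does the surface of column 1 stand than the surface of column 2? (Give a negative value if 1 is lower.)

For any compensation level in the mantle, the mantle terms cancel and isostasy reduces to e = (Σt_1 − Σt_2) − (Σ(ρt)_1 − Σ(ρt)_2) / ρ_m.
Σt_1 = 35.03 km; Σt_2 = 30 km; Σ(ρt)_1 = 96312.75; Σ(ρt)_2 = 82800 (in km·kg/m³).
e = (35.03 − 30) − (96312.75 − 82800) / 3350 = 0.996 km.

0.996 km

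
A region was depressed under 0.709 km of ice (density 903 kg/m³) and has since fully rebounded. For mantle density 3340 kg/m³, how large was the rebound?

0.192 km

Removing the load lets mantle flow back in; uplift u satisfies ρ_ice t = ρ_m u.
u = t ρ_ice/ρ_m = 0.709 km × 903/3340 = 0.192 km.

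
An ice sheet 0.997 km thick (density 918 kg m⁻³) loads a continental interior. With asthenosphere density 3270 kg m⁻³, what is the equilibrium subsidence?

0.28 km

In Airy isostatic equilibrium: the ice load ρ_ice t is balanced by mantle displaced below, ρ_m s.
s = t ρ_ice / ρ_m = 0.997 km × 918/3270 = 0.28 km.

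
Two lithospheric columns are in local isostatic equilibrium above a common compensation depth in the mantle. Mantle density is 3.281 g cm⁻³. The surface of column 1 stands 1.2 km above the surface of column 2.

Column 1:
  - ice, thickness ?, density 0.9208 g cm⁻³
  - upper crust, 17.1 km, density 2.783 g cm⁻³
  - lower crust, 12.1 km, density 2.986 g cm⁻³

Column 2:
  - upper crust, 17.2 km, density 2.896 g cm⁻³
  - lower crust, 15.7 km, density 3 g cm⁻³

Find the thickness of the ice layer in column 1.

Take the compensation level at the base of the deeper column (depth z_c below the surface of column 1) and equate Σ ρ_i t_i down to z_c; mantle fills any gap and the z_c terms cancel.
Column 1: x×0.9208 + 17.1×2.783 + 12.1×2.986 + (z_c − 29.2 − x)×3.281
Column 2: 1.2×0 + 17.2×2.896 + 15.7×3 + (z_c − 1.2 − 32.9)×3.281
The z_c×3.281 term appears on both sides and cancels. Collect the known terms of each column as K = Σ(ρt)_known − 3.281 × (depth of known layers): K_1 = 83.7199 − 3.281×29.2 = −12.0853; K_2 = 96.9112 − 3.281×(1.2 + 32.9) = −14.9709.
Balance: K_1 − x×(3.281 − 0.9208) = K_2, so x = (K_1 − K_2)/(3.281 − 0.9208) = 2.8856/2.3602 = 1.22 km.

1.22 km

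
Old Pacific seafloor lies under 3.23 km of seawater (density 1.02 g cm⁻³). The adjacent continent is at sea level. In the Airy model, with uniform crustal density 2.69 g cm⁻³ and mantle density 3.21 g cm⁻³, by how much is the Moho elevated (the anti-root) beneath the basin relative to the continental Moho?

10.4 km

In Airy isostatic equilibrium: replacing crust with seawater at the top is compensated by replacing crust with mantle at the base: d (ρ_c − ρ_w) = a (ρ_m − ρ_c).
a = d (ρ_c − ρ_w)/(ρ_m − ρ_c) = 3.23 km × 1.67/0.52 = 10.4 km.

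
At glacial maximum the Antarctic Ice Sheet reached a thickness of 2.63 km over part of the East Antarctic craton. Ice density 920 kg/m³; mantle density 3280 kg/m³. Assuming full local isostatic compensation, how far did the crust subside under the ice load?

In Airy isostatic equilibrium: the ice load ρ_ice t is balanced by mantle displaced below, ρ_m s.
s = t ρ_ice / ρ_m = 2.63 km × 920/3280 = 0.738 km.

0.738 km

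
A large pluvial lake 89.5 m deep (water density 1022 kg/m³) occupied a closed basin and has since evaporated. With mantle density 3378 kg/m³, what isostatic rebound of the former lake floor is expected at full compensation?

27.1 m

u = d ρ_w/ρ_m = 89.5 m × 1022/3378 = 27.1 m.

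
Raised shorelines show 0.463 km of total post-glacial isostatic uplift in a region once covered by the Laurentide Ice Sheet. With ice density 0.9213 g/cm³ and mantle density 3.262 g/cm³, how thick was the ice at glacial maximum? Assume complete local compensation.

1.64 km

u = t ρ_ice/ρ_m → t = u ρ_m/ρ_ice = 0.463 km × 3.262/0.9213 = 1.64 km.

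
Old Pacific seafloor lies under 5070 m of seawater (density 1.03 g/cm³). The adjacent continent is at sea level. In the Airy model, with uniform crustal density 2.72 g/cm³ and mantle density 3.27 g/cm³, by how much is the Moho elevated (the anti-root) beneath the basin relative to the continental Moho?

For local isostatic compensation: replacing crust with seawater at the top is compensated by replacing crust with mantle at the base: d (ρ_c − ρ_w) = a (ρ_m − ρ_c).
a = d (ρ_c − ρ_w)/(ρ_m − ρ_c) = 5070 m × 1.69/0.55 = 15600 m.

15600 m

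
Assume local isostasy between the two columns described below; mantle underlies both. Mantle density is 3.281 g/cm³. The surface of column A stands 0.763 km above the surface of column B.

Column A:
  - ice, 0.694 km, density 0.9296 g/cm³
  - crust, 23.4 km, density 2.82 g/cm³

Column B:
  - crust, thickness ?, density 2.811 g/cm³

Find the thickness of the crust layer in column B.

21.1 km

Take the compensation level at the base of the deeper column (depth z_c below the surface of column A) and equate Σ ρ_i t_i down to z_c; mantle fills any gap and the z_c terms cancel.
Column A: 0.694×0.9296 + 23.4×2.82 + (z_c − 24.094)×3.281
Column B: 0.763×0 + x×2.811 + (z_c − 0.763 − 0 − x)×3.281
The z_c×3.281 term appears on both sides and cancels. Collect the known terms of each column as K = Σ(ρt)_known − 3.281 × (depth of known layers): K_A = 66.6331424 − 3.281×24.094 = −12.4192716; K_B = 0 − 3.281×(0.763 + 0) = −2.503403.
Balance: K_A = K_B − x×(3.281 − 2.811), so x = (K_B − K_A)/(3.281 − 2.811) = 9.91587/0.47 = 21.1 km.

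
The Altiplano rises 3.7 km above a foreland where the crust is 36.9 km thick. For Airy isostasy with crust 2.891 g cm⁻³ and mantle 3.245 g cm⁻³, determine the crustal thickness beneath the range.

Root depth r = h ρ_c / (ρ_m − ρ_c) = 3.7 km × 2.891 / 0.354 = 30.22 km.
Total thickness = T + h + r = 36.9 km + 3.7 km + 30.22 km = 70.8 km.

70.8 km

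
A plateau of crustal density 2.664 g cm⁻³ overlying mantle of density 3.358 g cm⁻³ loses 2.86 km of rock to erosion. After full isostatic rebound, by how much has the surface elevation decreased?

Rebound u = e ρ_c/ρ_m = 2.86 km × 2.664/3.358 = 2.269 km.
Net surface drop = e − u = 2.86 km − 2.269 km = e (ρ_m − ρ_c)/ρ_m = 0.591 km.

0.591 km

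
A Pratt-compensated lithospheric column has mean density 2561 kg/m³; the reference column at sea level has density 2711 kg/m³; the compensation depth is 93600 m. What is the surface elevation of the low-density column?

5480 m

ρ_ref D = ρ (D + h) → h = D (ρ_ref − ρ)/ρ.
h = 93600 m × (2711 − 2561)/2561 = 5480 m.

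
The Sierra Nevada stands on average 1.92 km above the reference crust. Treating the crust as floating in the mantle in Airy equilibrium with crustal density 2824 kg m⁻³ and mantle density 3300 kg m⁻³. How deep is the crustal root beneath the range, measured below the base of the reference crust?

11.4 km

Balancing pressure at the compensation depth: the weight of the topography is balanced by the buoyancy of the root, ρ_c h = (ρ_m − ρ_c) r.
r = h · ρ_c / (ρ_m − ρ_c) = 1.92 km × 2824 / (3300 − 2824) = 11.4 km.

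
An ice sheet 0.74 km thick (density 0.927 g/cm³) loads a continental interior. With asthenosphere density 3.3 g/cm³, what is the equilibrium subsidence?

Isostatic balance requires: the ice load ρ_ice t is balanced by mantle displaced below, ρ_m s.
s = t ρ_ice / ρ_m = 0.74 km × 0.927/3.3 = 0.208 km.

0.208 km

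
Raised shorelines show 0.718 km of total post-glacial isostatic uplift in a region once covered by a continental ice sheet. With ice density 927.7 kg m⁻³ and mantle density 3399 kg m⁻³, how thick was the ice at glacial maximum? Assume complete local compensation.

u = t ρ_ice/ρ_m → t = u ρ_m/ρ_ice = 0.718 km × 3399/927.7 = 2.63 km.

2.63 km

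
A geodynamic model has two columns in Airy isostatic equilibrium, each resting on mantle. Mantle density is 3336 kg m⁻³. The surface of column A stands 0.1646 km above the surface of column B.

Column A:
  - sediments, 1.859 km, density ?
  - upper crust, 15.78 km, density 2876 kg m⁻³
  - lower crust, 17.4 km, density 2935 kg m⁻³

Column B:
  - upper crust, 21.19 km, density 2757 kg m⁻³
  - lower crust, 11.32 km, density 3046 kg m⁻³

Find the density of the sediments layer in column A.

2330 kg m⁻³

Take the compensation level at the base of the deeper column (depth z_c below the surface of column A) and equate Σ ρ_i t_i down to z_c; mantle fills any gap and the z_c terms cancel.
Column A: 1.859×ρ + 15.78×2876 + 17.4×2935 + (z_c − 35.039)×3336
Column B: 0.1646×0 + 21.19×2757 + 11.32×3046 + (z_c − 0.1646 − 32.51)×3336
The z_c×3336 term appears on both sides and cancels. Collect the known terms of each column as K = Σ(ρt)_known − 3336 × (depth of known layers): K_A = 96452.28 − 3336×35.039 = −20437.824; K_B = 92901.55 − 3336×(0.1646 + 32.51) = −16100.9156.
Balance: K_A + 1.859×ρ = K_B, so ρ = (K_B − K_A)/1.859 = 4336.91/1.859 = 2330 kg m⁻³.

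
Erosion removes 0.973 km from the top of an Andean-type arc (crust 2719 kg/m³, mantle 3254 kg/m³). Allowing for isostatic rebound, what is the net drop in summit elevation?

Rebound u = e ρ_c/ρ_m = 0.973 km × 2719/3254 = 0.813 km.
Net surface drop = e − u = 0.973 km − 0.813 km = e (ρ_m − ρ_c)/ρ_m = 0.16 km.

0.16 km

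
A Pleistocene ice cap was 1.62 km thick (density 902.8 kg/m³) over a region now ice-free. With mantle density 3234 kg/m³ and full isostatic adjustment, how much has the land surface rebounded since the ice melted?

Removing the load lets mantle flow back in; uplift u satisfies ρ_ice t = ρ_m u.
u = t ρ_ice/ρ_m = 1.62 km × 902.8/3234 = 0.452 km.

0.452 km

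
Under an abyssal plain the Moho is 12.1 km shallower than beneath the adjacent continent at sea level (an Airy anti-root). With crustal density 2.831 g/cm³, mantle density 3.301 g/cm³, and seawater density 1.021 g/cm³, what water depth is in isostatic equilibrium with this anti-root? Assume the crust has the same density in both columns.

3.14 km

Replacing a thickness d of crust by seawater at the top must be balanced by replacing crust with mantle at the base: d (ρ_c − ρ_w) = a (ρ_m − ρ_c).
d = a (ρ_m − ρ_c)/(ρ_c − ρ_w) = 12.1 km × 0.47/1.81 = 3.14 km.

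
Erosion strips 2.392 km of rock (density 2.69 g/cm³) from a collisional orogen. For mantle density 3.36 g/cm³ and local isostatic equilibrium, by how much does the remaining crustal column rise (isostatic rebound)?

Unloading: uplift u = e ρ_c/ρ_m = 2.392 km × 2.69/3.36 = 1.92 km.

1.92 km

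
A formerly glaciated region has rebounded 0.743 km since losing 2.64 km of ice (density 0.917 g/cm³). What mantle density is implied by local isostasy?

ρ_m = ρ_ice t / u = 0.917 × 2.64 km/0.743 km = 3.26 g/cm³.

3.26 g/cm³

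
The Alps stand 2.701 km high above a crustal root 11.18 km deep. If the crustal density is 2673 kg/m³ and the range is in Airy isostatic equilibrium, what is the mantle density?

Airy balance: ρ_c h = (ρ_m − ρ_c) r → ρ_m = ρ_c (1 + h/r).
ρ_m = 2673 × (1 + 2.701 km/11.18 km) = 3320 kg/m³.

3320 kg/m³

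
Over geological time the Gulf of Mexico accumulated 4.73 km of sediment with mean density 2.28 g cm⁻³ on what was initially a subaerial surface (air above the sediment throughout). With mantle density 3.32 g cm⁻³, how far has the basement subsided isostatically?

Subaerial load: s = t ρ_sed / ρ_m = 4.73 km × 2.28/3.32 = 3.25 km.

3.25 km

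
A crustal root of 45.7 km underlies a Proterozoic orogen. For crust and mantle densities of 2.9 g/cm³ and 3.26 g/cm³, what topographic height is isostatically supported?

5.67 km

By Archimedes' principle applied to the lithosphere: ρ_c h = (ρ_m − ρ_c) r.
h = r (ρ_m − ρ_c) / ρ_c = 45.7 km × (3.26 − 2.9) / 2.9 = 5.67 km.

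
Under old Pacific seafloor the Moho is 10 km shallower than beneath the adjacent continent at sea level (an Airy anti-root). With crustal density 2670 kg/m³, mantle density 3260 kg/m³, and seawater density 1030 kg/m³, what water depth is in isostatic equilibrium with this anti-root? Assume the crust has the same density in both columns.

Replacing a thickness d of crust by seawater at the top must be balanced by replacing crust with mantle at the base: d (ρ_c − ρ_w) = a (ρ_m − ρ_c).
d = a (ρ_m − ρ_c)/(ρ_c − ρ_w) = 10 km × 590/1640 = 3.6 km.

3.6 km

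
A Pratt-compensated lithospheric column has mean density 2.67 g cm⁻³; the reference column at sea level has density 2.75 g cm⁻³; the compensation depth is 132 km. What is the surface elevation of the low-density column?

3.96 km

ρ_ref D = ρ (D + h) → h = D (ρ_ref − ρ)/ρ.
h = 132 km × (2.75 − 2.67)/2.67 = 3.96 km.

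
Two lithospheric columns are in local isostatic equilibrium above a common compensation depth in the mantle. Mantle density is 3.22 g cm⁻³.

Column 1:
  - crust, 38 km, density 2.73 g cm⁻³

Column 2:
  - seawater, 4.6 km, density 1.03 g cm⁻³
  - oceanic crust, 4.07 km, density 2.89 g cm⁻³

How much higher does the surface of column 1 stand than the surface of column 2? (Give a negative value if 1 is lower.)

For any compensation level in the mantle, the mantle terms cancel and isostasy reduces to e = (Σt_1 − Σt_2) − (Σ(ρt)_1 − Σ(ρt)_2) / ρ_m.
Σt_1 = 38 km; Σt_2 = 8.67 km; Σ(ρt)_1 = 103.74; Σ(ρt)_2 = 16.5003 (in km·g cm⁻³).
e = (38 − 8.67) − (103.74 − 16.5003) / 3.22 = 2.24 km.

2.24 km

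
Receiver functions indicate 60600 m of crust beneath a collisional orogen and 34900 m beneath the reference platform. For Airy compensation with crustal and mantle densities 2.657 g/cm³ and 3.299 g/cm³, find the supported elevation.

Excess crust Δ = 60600 m − 34900 m = 25700 m, split between elevation h and root r with h + r = Δ.
Airy balance ρ_c h = (ρ_m − ρ_c) r gives r = h ρ_c/(ρ_m − ρ_c), so h (1 + ρ_c/(ρ_m − ρ_c)) = Δ, i.e. h = Δ (ρ_m − ρ_c)/ρ_m.
h = 25700 m × 0.642/3.299 = 5000 m.

5000 m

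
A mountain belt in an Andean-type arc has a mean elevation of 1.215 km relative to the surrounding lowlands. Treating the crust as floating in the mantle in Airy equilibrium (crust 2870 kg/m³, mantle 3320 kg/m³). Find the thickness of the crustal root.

7.75 km

Equating mass per unit area of the two columns: the weight of the topography is balanced by the buoyancy of the root, ρ_c h = (ρ_m − ρ_c) r.
r = h · ρ_c / (ρ_m − ρ_c) = 1.215 km × 2870 / (3320 − 2870) = 7.75 km.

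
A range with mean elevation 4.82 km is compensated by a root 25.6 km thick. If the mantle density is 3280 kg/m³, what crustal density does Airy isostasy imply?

ρ_c h = (ρ_m − ρ_c) r → ρ_c (h + r) = ρ_m r → ρ_c = ρ_m r / (h + r).
ρ_c = 3280 × 25.6 km / (4.82 km + 25.6 km) = 2760 kg/m³.

2760 kg/m³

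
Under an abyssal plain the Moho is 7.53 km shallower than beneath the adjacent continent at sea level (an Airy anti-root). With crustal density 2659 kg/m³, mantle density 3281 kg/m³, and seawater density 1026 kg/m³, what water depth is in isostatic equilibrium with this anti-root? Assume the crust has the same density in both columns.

Replacing a thickness d of crust by seawater at the top must be balanced by replacing crust with mantle at the base: d (ρ_c − ρ_w) = a (ρ_m − ρ_c).
d = a (ρ_m − ρ_c)/(ρ_c − ρ_w) = 7.53 km × 622/1633 = 2.87 km.

2.87 km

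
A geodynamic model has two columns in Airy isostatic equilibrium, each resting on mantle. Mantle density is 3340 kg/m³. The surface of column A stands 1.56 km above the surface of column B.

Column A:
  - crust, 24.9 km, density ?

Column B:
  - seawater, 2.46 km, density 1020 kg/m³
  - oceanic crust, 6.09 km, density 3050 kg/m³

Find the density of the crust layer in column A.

Take the compensation level at the base of the deeper column (depth z_c below the surface of column A) and equate Σ ρ_i t_i down to z_c; mantle fills any gap and the z_c terms cancel.
Column A: 24.9×ρ + (z_c − 24.9)×3340
Column B: 1.56×0 + 2.46×1020 + 6.09×3050 + (z_c − 1.56 − 8.55)×3340
The z_c×3340 term appears on both sides and cancels. Collect the known terms of each column as K = Σ(ρt)_known − 3340 × (depth of known layers): K_A = 0 − 3340×24.9 = −83166; K_B = 21083.7 − 3340×(1.56 + 8.55) = −12683.7.
Balance: K_A + 24.9×ρ = K_B, so ρ = (K_B − K_A)/24.9 = 70482.3/24.9 = 2830 kg/m³.

2830 kg/m³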